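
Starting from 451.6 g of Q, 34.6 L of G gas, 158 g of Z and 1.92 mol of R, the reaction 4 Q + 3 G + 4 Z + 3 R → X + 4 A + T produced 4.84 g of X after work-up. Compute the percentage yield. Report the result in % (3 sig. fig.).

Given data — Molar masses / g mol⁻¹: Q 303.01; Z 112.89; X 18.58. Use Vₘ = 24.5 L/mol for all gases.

74.4 %

n(Q) = 451.6 / 303.01 = 1.490 mol
n(G) = 34.60 / 24.5 = 1.412 mol
n(Z) = 158.0 / 112.89 = 1.400 mol
n(R) = 1.920 mol
n/ν for Q = 1.490/4 = 0.3725
n/ν for G = 1.412/3 = 0.4707
n/ν for Z = 1.400/4 = 0.3500
n/ν for R = 1.920/3 = 0.6400
Smallest n/ν is Z → limiting reagent.
theoretical n(X) = (1/4) × 1.400 = 0.3500 mol → 6.503 g
% yield = 4.84 / 6.503 × 100 = 74.43 %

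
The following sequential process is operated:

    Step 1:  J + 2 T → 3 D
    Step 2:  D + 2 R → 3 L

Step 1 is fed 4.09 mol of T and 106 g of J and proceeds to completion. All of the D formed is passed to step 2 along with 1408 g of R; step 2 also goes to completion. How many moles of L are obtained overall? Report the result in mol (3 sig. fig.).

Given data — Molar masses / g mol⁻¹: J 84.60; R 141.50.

Step 1:
n(T) = 4.090 mol
n(J) = 106.0 / 84.60 = 1.253 mol
n/ν for T = 4.090/2 = 2.045
n/ν for J = 1.253/1 = 1.253
Smallest n/ν is J → limiting reagent.
n(D) produced = (3/1) × 1.253 = 3.759 mol
Step 2:
n(D) available = 3.759 mol
n(R) = 1408 / 141.50 = 9.951 mol
n/ν for D = 3.759/1 = 3.759
n/ν for R = 9.951/2 = 4.976
Smallest n/ν is D → limiting reagent.
n(L) = (3/1) × 3.759 = 11.28 mol

11.3 mol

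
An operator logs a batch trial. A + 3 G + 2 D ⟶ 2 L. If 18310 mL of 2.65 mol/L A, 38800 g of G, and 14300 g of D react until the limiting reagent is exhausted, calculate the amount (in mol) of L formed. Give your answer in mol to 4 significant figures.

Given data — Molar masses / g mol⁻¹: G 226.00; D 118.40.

n(A) = 2.65 × 18310/1000 = 48.52 mol
n(G) = 38800 / 226.00 = 171.7 mol
n(D) = 14300 / 118.40 = 120.8 mol
n/ν for A = 48.52/1 = 48.52
n/ν for G = 171.7/3 = 57.23
n/ν for D = 120.8/2 = 60.40
Smallest n/ν is A → limiting reagent.
n(L) = (2/1) × 48.52 = 97.04 mol

97.04 mol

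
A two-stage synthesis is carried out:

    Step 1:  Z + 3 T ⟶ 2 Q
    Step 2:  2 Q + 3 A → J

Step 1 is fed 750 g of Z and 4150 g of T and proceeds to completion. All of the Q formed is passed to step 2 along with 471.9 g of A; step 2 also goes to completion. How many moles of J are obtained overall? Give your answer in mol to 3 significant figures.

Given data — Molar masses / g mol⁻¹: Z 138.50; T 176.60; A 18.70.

5.42 mol

Step 1:
n(Z) = 750.0 / 138.50 = 5.415 mol
n(T) = 4150 / 176.60 = 23.50 mol
n/ν for Z = 5.415/1 = 5.415
n/ν for T = 23.50/3 = 7.833
Smallest n/ν is Z → limiting reagent.
n(Q) produced = (2/1) × 5.415 = 10.83 mol
Step 2:
n(Q) available = 10.83 mol
n(A) = 471.9 / 18.70 = 25.24 mol
n/ν for Q = 10.83/2 = 5.415
n/ν for A = 25.24/3 = 8.413
Smallest n/ν is Q → limiting reagent.
n(J) = (1/2) × 10.83 = 5.415 mol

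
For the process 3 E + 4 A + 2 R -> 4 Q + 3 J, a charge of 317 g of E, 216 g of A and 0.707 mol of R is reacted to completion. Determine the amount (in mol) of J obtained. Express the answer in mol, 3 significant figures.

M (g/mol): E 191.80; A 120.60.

1.06 mol

n(E) = 317.0 / 191.80 = 1.653 mol
n(A) = 216.0 / 120.60 = 1.791 mol
n(R) = 0.7070 mol
n/ν for E = 1.653/3 = 0.5510
n/ν for A = 1.791/4 = 0.4478
n/ν for R = 0.7070/2 = 0.3535
Smallest n/ν is R → limiting reagent.
n(J) = (3/2) × 0.7070 = 1.061 mol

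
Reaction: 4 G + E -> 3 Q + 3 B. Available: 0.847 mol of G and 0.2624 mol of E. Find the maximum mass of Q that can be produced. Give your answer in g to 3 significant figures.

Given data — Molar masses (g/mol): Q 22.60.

n(G) = 0.8470 mol
n(E) = 0.2624 mol
n/ν for G = 0.8470/4 = 0.2118
n/ν for E = 0.2624/1 = 0.2624
Smallest n/ν is G → limiting reagent.
n(Q) = (3/4) × 0.8470 = 0.6353 mol
mass = 0.6353 × 22.60 = 14.36 g

14.4 g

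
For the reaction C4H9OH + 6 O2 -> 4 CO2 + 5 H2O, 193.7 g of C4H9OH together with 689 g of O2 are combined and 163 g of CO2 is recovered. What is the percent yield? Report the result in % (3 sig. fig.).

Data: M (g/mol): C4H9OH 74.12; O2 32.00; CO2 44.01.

n(C4H9OH) = 193.7 / 74.12 = 2.613 mol
n(O2) = 689.0 / 32.00 = 21.53 mol
n/ν for C4H9OH = 2.613/1 = 2.613
n/ν for O2 = 21.53/6 = 3.588
Smallest n/ν is C4H9OH → limiting reagent.
theoretical n(CO2) = (4/1) × 2.613 = 10.45 mol → 459.9 g
% yield = 163 / 459.9 × 100 = 35.44 %

35.4 %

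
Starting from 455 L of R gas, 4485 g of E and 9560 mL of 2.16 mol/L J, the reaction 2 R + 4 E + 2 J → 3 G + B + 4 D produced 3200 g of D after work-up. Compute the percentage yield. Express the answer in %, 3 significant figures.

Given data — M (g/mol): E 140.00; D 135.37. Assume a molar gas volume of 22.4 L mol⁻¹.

73.8 %

n(R) = 455.0 / 22.4 = 20.31 mol
n(E) = 4485 / 140.00 = 32.04 mol
n(J) = 2.16 × 9560/1000 = 20.65 mol
n/ν for R = 20.31/2 = 10.16
n/ν for E = 32.04/4 = 8.010
n/ν for J = 20.65/2 = 10.33
Smallest n/ν is E → limiting reagent.
theoretical n(D) = (4/4) × 32.04 = 32.04 mol → 4337 g
% yield = 3200 / 4337 × 100 = 73.78 %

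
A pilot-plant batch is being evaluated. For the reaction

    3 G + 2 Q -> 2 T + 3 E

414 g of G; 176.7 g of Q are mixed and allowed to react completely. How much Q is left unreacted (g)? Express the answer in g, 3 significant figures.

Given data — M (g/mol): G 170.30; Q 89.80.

31.2 g

n(G) = 414.0 / 170.30 = 2.431 mol
n(Q) = 176.7 / 89.80 = 1.968 mol
n/ν for G = 2.431/3 = 0.8103
n/ν for Q = 1.968/2 = 0.9840
Smallest n/ν is G → limiting reagent.
Q consumed = (2/3) × 2.431 = 1.621 mol
Q remaining = 1.968 − 1.621 = 0.3470 mol
mass = 0.3470 × 89.80 = 31.16 g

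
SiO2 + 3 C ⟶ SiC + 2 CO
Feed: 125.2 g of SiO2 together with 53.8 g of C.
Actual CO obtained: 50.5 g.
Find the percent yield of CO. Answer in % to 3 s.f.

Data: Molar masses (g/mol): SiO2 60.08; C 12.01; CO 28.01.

60.4 %

n(SiO2) = 125.2 / 60.08 = 2.084 mol
n(C) = 53.80 / 12.01 = 4.480 mol
n/ν for SiO2 = 2.084/1 = 2.084
n/ν for C = 4.480/3 = 1.493
Smallest n/ν is C → limiting reagent.
theoretical n(CO) = (2/3) × 4.480 = 2.987 mol → 83.67 g
% yield = 50.5 / 83.67 × 100 = 60.36 %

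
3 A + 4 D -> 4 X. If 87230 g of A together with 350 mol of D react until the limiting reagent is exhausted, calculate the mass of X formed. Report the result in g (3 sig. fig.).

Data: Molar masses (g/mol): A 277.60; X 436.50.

n(A) = 87230 / 277.60 = 314.2 mol
n(D) = 350.0 mol
n/ν → A: 104.7, D: 87.50; D is limiting.
n(X) = (4/4) × 350.0 = 350.0 mol
mass = 350.0 × 436.50 = 152800 g

153000 g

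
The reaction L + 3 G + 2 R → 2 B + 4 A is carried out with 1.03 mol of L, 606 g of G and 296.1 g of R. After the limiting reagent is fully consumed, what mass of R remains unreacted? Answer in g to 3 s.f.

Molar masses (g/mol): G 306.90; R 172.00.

n(L) = 1.030 mol
n(G) = 606.0 / 306.90 = 1.975 mol
n(R) = 296.1 / 172.00 = 1.722 mol
n/ν for L = 1.030/1 = 1.030
n/ν for G = 1.975/3 = 0.6583
n/ν for R = 1.722/2 = 0.8610
Smallest n/ν is G → limiting reagent.
R consumed = (2/3) × 1.975 = 1.317 mol
R remaining = 1.722 − 1.317 = 0.4050 mol
mass = 0.4050 × 172.00 = 69.66 g

69.7 g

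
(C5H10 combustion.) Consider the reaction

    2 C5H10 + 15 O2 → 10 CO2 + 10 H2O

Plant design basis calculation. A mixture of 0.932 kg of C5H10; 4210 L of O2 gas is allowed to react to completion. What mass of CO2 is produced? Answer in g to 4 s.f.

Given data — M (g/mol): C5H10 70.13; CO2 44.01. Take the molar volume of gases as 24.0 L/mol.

n(C5H10) = 0.9320×1000 / 70.13 = 13.29 mol
n(O2) = 4210 / 24.0 = 175.4 mol
n/ν → C5H10: 6.645, O2: 11.69; C5H10 is limiting.
n(CO2) = (10/2) × 13.29 = 66.45 mol
mass = 66.45 × 44.01 = 2924 g

2924 g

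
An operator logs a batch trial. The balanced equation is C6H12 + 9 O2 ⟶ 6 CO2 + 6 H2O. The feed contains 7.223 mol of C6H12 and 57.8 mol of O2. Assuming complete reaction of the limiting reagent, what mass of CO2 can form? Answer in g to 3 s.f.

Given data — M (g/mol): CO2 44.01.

1700 g

n(C6H12) = 7.223 mol
n(O2) = 57.80 mol
n/ν for C6H12 = 7.223/1 = 7.223
n/ν for O2 = 57.80/9 = 6.422
Smallest n/ν is O2 → limiting reagent.
n(CO2) = (6/9) × 57.80 = 38.53 mol
mass = 38.53 × 44.01 = 1696 g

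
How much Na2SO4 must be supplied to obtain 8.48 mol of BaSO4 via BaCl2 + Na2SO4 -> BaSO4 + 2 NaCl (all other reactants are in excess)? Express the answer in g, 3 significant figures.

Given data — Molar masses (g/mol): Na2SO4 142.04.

1200 g

n(BaSO4) = 8.480 mol
n(Na2SO4) = (1/1) × 8.480 = 8.480 mol
mass = 8.480 × 142.04 = 1204 g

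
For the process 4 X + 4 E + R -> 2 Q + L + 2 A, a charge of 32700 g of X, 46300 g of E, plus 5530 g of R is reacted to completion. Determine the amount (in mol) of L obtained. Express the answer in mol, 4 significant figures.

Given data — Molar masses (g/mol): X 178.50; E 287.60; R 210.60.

26.26 mol

n(X) = 32700 / 178.50 = 183.2 mol
n(E) = 46300 / 287.60 = 161.0 mol
n(R) = 5530 / 210.60 = 26.26 mol
n/ν → X: 45.80, E: 40.25, R: 26.26; R is limiting.
n(L) = (1/1) × 26.26 = 26.26 mol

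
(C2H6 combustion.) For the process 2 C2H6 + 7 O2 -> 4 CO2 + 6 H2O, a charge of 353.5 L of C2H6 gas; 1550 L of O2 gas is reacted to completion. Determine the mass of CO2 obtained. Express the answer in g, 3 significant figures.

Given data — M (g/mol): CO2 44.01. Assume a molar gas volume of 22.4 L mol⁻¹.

n(C2H6) = 353.5 / 22.4 = 15.78 mol
n(O2) = 1550 / 22.4 = 69.20 mol
n/ν → C2H6: 7.890, O2: 9.886; C2H6 is limiting.
n(CO2) = (4/2) × 15.78 = 31.56 mol
mass = 31.56 × 44.01 = 1389 g

1390 g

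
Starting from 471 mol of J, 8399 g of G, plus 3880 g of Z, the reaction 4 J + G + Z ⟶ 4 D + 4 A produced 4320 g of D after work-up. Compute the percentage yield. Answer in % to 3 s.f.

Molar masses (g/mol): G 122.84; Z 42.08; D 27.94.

n(J) = 471.0 mol
n(G) = 8399 / 122.84 = 68.37 mol
n(Z) = 3880 / 42.08 = 92.21 mol
n/ν for J = 471.0/4 = 117.8
n/ν for G = 68.37/1 = 68.37
n/ν for Z = 92.21/1 = 92.21
Smallest n/ν is G → limiting reagent.
theoretical n(D) = (4/1) × 68.37 = 273.5 mol → 7642 g
% yield = 4320 / 7642 × 100 = 56.53 %

56.5 %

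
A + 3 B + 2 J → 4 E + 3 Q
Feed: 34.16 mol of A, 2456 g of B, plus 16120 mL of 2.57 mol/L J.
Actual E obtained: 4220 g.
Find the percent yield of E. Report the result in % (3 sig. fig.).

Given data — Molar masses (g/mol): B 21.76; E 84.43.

n(A) = 34.16 mol
n(B) = 2456 / 21.76 = 112.9 mol
n(J) = 2.57 × 16120/1000 = 41.43 mol
n/ν for A = 34.16/1 = 34.16
n/ν for B = 112.9/3 = 37.63
n/ν for J = 41.43/2 = 20.72
Smallest n/ν is J → limiting reagent.
theoretical n(E) = (4/2) × 41.43 = 82.86 mol → 6996 g
% yield = 4220 / 6996 × 100 = 60.32 %

60.3 %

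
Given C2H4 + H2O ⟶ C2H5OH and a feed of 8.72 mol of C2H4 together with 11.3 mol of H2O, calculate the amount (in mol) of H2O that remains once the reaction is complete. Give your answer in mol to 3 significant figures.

n(C2H4) = 8.720 mol
n(H2O) = 11.30 mol
n/ν for C2H4 = 8.720/1 = 8.720
n/ν for H2O = 11.30/1 = 11.30
Smallest n/ν is C2H4 → limiting reagent.
H2O consumed = (1/1) × 8.720 = 8.720 mol
H2O remaining = 11.30 − 8.720 = 2.580 mol

2.58 mol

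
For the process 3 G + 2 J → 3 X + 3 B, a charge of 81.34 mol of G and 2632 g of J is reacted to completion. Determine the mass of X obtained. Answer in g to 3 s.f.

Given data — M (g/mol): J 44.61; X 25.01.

2030 g

n(G) = 81.34 mol
n(J) = 2632 / 44.61 = 59.00 mol
n/ν for G = 81.34/3 = 27.11
n/ν for J = 59.00/2 = 29.50
Smallest n/ν is G → limiting reagent.
n(X) = (3/3) × 81.34 = 81.34 mol
mass = 81.34 × 25.01 = 2034 g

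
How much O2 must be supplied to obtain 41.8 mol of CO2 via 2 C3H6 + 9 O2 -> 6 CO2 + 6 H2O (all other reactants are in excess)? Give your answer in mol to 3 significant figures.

62.7 mol

n(CO2) = 41.80 mol
n(O2) = (9/6) × 41.80 = 62.70 mol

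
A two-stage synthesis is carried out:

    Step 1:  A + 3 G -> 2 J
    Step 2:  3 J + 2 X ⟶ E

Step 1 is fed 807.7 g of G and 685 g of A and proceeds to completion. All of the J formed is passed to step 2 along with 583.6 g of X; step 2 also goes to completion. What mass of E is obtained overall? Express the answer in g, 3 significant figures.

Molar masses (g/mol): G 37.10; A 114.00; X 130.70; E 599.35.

1340 g

Step 1:
n(G) = 807.7 / 37.10 = 21.77 mol
n(A) = 685.0 / 114.00 = 6.009 mol
n/ν for G = 21.77/3 = 7.257
n/ν for A = 6.009/1 = 6.009
Smallest n/ν is A → limiting reagent.
n(J) produced = (2/1) × 6.009 = 12.02 mol
Step 2:
n(J) available = 12.02 mol
n(X) = 583.6 / 130.70 = 4.465 mol
n/ν for J = 12.02/3 = 4.007
n/ν for X = 4.465/2 = 2.233
Smallest n/ν is X → limiting reagent.
n(E) = (1/2) × 4.465 = 2.233 mol
mass = 2.233 × 599.35 = 1338 g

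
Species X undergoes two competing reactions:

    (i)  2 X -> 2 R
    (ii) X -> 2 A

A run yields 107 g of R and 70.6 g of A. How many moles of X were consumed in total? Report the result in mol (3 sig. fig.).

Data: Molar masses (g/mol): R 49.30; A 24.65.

n(R) = 107 / 49.30 = 2.170 mol
n(A) = 70.6 / 24.65 = 2.864 mol
n(X) via (i) = (2/2)×2.170 = 2.170 mol
n(X) via (ii) = (1/2)×2.864 = 1.432 mol
total n(X) = 2.170 + 1.432 = 3.602 mol

3.60 mol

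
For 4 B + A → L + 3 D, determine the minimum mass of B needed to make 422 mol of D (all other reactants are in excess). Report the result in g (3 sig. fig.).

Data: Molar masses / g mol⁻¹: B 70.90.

n(D) = 422.0 mol
n(B) = (4/3) × 422.0 = 562.7 mol
mass = 562.7 × 70.90 = 39900 g

39900 g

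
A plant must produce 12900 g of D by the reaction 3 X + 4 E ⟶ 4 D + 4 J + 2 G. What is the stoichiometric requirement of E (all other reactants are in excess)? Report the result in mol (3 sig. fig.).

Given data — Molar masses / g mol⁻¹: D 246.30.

52.4 mol

n(D) = 12900 / 246.30 = 52.38 mol
n(E) = (4/4) × 52.38 = 52.38 mol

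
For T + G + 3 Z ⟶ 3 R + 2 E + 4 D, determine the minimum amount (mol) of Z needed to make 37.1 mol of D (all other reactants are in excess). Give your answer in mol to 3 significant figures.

27.8 mol

n(D) = 37.10 mol
n(Z) = (3/4) × 37.10 = 27.83 mol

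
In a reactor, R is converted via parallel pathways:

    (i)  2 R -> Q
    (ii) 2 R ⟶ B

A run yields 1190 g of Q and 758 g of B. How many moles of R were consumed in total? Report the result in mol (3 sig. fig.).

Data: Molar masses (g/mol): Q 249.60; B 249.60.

n(Q) = 1190 / 249.60 = 4.768 mol
n(B) = 758 / 249.60 = 3.037 mol
n(R) via (i) = (2/1)×4.768 = 9.536 mol
n(R) via (ii) = (2/1)×3.037 = 6.074 mol
total n(R) = 9.536 + 6.074 = 15.61 mol

15.6 mol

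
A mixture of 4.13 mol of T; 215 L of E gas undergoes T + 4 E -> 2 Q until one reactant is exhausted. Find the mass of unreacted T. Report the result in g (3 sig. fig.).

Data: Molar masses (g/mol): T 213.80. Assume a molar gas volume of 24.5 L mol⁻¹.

n(T) = 4.130 mol
n(E) = 215.0 / 24.5 = 8.776 mol
n/ν → T: 4.130, E: 2.194; E is limiting.
T consumed = (1/4) × 8.776 = 2.194 mol
T remaining = 4.130 − 2.194 = 1.936 mol
mass = 1.936 × 213.80 = 413.9 g

414 g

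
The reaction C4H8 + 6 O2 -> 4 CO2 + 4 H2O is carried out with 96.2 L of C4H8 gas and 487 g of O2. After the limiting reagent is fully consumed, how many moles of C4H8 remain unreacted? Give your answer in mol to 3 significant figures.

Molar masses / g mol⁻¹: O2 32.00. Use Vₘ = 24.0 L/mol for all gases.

1.47 mol

n(C4H8) = 96.20 / 24.0 = 4.008 mol
n(O2) = 487.0 / 32.00 = 15.22 mol
n/ν for C4H8 = 4.008/1 = 4.008
n/ν for O2 = 15.22/6 = 2.537
Smallest n/ν is O2 → limiting reagent.
C4H8 consumed = (1/6) × 15.22 = 2.537 mol
C4H8 remaining = 4.008 − 2.537 = 1.471 mol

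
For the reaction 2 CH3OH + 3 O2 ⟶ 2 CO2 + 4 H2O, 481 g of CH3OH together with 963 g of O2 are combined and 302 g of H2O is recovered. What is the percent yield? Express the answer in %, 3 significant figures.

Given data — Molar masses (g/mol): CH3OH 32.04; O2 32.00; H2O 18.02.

55.8 %

n(CH3OH) = 481.0 / 32.04 = 15.01 mol
n(O2) = 963.0 / 32.00 = 30.09 mol
n/ν → CH3OH: 7.505, O2: 10.03; CH3OH is limiting.
theoretical n(H2O) = (4/2) × 15.01 = 30.02 mol → 541.0 g
% yield = 302 / 541.0 × 100 = 55.82 %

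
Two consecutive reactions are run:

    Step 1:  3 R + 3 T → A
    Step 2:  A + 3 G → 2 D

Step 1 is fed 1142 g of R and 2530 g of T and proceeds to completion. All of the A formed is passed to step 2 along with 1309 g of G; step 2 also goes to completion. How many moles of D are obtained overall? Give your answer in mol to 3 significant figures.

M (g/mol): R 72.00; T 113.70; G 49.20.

Step 1:
n(R) = 1142 / 72.00 = 15.86 mol
n(T) = 2530 / 113.70 = 22.25 mol
n/ν → R: 5.287, T: 7.417; R is limiting.
n(A) produced = (1/3) × 15.86 = 5.287 mol
Step 2:
n(A) available = 5.287 mol
n(G) = 1309 / 49.20 = 26.61 mol
n/ν → A: 5.287, G: 8.870; A is limiting.
n(D) = (2/1) × 5.287 = 10.57 mol

10.6 mol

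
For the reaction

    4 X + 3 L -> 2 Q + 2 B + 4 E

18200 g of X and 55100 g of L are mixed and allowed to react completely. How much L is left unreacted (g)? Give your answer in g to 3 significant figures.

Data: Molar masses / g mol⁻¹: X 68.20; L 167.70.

n(X) = 18200 / 68.20 = 266.9 mol
n(L) = 55100 / 167.70 = 328.6 mol
n/ν for X = 266.9/4 = 66.73
n/ν for L = 328.6/3 = 109.5
Smallest n/ν is X → limiting reagent.
L consumed = (3/4) × 266.9 = 200.2 mol
L remaining = 328.6 − 200.2 = 128.4 mol
mass = 128.4 × 167.70 = 21530 g

21500 g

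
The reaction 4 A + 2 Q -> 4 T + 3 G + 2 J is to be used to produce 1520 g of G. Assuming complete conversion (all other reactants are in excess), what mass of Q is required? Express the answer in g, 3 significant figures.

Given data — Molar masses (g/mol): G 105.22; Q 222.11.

2140 g

n(G) = 1520 / 105.22 = 14.45 mol
n(Q) = (2/3) × 14.45 = 9.633 mol
mass = 9.633 × 222.11 = 2140 g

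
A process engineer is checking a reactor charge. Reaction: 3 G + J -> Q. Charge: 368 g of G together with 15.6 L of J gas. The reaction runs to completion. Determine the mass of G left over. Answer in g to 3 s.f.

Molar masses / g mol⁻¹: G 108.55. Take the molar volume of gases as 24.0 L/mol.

n(G) = 368.0 / 108.55 = 3.390 mol
n(J) = 15.60 / 24.0 = 0.6500 mol
n/ν for G = 3.390/3 = 1.130
n/ν for J = 0.6500/1 = 0.6500
Smallest n/ν is J → limiting reagent.
G consumed = (3/1) × 0.6500 = 1.950 mol
G remaining = 3.390 − 1.950 = 1.440 mol
mass = 1.440 × 108.55 = 156.3 g

156 g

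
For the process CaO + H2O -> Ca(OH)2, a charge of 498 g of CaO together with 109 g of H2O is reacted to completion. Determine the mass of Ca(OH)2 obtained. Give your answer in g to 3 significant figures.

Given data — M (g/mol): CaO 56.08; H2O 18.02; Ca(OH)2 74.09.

n(CaO) = 498.0 / 56.08 = 8.880 mol
n(H2O) = 109.0 / 18.02 = 6.049 mol
n/ν for CaO = 8.880/1 = 8.880
n/ν for H2O = 6.049/1 = 6.049
Smallest n/ν is H2O → limiting reagent.
n(Ca(OH)2) = (1/1) × 6.049 = 6.049 mol
mass = 6.049 × 74.09 = 448.2 g

448 g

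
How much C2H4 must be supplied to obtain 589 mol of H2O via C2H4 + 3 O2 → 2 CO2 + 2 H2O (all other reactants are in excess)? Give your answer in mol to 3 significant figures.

295 mol

n(H2O) = 589.0 mol
n(C2H4) = (1/2) × 589.0 = 294.5 mol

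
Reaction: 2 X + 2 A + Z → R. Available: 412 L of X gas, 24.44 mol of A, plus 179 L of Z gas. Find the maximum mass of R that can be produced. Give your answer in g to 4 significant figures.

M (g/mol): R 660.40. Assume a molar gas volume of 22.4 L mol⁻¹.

5277 g

n(X) = 412.0 / 22.4 = 18.39 mol
n(A) = 24.44 mol
n(Z) = 179.0 / 22.4 = 7.991 mol
n/ν for X = 18.39/2 = 9.195
n/ν for A = 24.44/2 = 12.22
n/ν for Z = 7.991/1 = 7.991
Smallest n/ν is Z → limiting reagent.
n(R) = (1/1) × 7.991 = 7.991 mol
mass = 7.991 × 660.40 = 5277 g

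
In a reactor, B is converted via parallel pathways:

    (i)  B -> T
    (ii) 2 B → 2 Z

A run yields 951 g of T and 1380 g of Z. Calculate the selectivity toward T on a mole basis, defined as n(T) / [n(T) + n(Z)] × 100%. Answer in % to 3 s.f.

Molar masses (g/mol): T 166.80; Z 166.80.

40.8 %

n(T) = 951 / 166.80 = 5.701 mol
n(Z) = 1380 / 166.80 = 8.273 mol
selectivity = 5.701/(5.701+8.273) × 100 = 40.80 %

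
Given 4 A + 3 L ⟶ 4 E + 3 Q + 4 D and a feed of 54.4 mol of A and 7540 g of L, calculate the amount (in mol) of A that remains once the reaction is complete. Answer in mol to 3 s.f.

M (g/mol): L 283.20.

18.9 mol

n(A) = 54.40 mol
n(L) = 7540 / 283.20 = 26.62 mol
n/ν for A = 54.40/4 = 13.60
n/ν for L = 26.62/3 = 8.873
Smallest n/ν is L → limiting reagent.
A consumed = (4/3) × 26.62 = 35.49 mol
A remaining = 54.40 − 35.49 = 18.91 mol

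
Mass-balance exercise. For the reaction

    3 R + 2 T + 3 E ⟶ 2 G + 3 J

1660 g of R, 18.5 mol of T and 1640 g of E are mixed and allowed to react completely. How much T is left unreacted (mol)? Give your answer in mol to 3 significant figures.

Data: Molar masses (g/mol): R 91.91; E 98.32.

n(R) = 1660 / 91.91 = 18.06 mol
n(T) = 18.50 mol
n(E) = 1640 / 98.32 = 16.68 mol
n/ν → R: 6.020, T: 9.250, E: 5.560; E is limiting.
T consumed = (2/3) × 16.68 = 11.12 mol
T remaining = 18.50 − 11.12 = 7.380 mol

7.38 mol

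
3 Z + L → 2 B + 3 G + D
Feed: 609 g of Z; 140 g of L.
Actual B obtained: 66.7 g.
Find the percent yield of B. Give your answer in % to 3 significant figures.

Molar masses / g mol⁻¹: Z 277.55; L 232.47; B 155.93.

n(Z) = 609.0 / 277.55 = 2.194 mol
n(L) = 140.0 / 232.47 = 0.6022 mol
n/ν for Z = 2.194/3 = 0.7313
n/ν for L = 0.6022/1 = 0.6022
Smallest n/ν is L → limiting reagent.
theoretical n(B) = (2/1) × 0.6022 = 1.204 mol → 187.7 g
% yield = 66.7 / 187.7 × 100 = 35.54 %

35.5 %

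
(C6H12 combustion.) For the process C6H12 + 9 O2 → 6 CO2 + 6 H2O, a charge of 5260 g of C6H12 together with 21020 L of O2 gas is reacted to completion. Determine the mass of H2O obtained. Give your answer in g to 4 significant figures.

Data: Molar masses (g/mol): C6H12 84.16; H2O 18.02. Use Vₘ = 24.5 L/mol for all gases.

6758 g

n(C6H12) = 5260 / 84.16 = 62.50 mol
n(O2) = 21020 / 24.5 = 858.0 mol
n/ν → C6H12: 62.50, O2: 95.33; C6H12 is limiting.
n(H2O) = (6/1) × 62.50 = 375.0 mol
mass = 375.0 × 18.02 = 6758 g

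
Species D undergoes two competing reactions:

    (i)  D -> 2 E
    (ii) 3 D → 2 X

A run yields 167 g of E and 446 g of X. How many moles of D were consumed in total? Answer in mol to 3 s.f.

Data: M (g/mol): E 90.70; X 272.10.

3.38 mol

n(E) = 167 / 90.70 = 1.841 mol
n(X) = 446 / 272.10 = 1.639 mol
n(D) via (i) = (1/2)×1.841 = 0.9205 mol
n(D) via (ii) = (3/2)×1.639 = 2.459 mol
total n(D) = 0.9205 + 2.459 = 3.380 mol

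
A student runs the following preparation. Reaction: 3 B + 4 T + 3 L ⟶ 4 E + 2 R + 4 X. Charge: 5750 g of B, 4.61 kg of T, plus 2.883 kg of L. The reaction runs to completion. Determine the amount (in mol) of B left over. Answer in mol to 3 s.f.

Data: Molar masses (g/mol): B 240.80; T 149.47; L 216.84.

10.6 mol

n(B) = 5750 / 240.80 = 23.88 mol
n(T) = 4.610×1000 / 149.47 = 30.84 mol
n(L) = 2.883×1000 / 216.84 = 13.30 mol
n/ν for B = 23.88/3 = 7.960
n/ν for T = 30.84/4 = 7.710
n/ν for L = 13.30/3 = 4.433
Smallest n/ν is L → limiting reagent.
B consumed = (3/3) × 13.30 = 13.30 mol
B remaining = 23.88 − 13.30 = 10.58 mol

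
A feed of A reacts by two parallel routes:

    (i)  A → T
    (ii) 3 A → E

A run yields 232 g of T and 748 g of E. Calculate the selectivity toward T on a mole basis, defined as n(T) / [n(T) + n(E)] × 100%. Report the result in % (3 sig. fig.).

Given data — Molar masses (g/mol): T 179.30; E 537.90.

48.2 %

n(T) = 232 / 179.30 = 1.294 mol
n(E) = 748 / 537.90 = 1.391 mol
selectivity = 1.294/(1.294+1.391) × 100 = 48.19 %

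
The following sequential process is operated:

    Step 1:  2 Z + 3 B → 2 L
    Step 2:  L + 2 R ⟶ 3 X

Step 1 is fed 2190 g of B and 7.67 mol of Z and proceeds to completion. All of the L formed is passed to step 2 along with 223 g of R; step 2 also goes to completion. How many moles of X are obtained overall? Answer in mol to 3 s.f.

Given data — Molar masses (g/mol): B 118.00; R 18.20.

18.4 mol

Step 1:
n(B) = 2190 / 118.00 = 18.56 mol
n(Z) = 7.670 mol
n/ν → B: 6.187, Z: 3.835; Z is limiting.
n(L) produced = (2/2) × 7.670 = 7.670 mol
Step 2:
n(L) available = 7.670 mol
n(R) = 223.0 / 18.20 = 12.25 mol
n/ν → L: 7.670, R: 6.125; R is limiting.
n(X) = (3/2) × 12.25 = 18.38 mol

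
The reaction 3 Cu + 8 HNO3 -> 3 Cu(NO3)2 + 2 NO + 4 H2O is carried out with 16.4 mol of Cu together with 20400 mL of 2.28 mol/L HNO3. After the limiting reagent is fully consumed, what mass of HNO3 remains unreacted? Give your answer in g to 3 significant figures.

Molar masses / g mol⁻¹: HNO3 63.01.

175 g

n(Cu) = 16.40 mol
n(HNO3) = 2.28 × 20400/1000 = 46.51 mol
n/ν for Cu = 16.40/3 = 5.467
n/ν for HNO3 = 46.51/8 = 5.814
Smallest n/ν is Cu → limiting reagent.
HNO3 consumed = (8/3) × 16.40 = 43.73 mol
HNO3 remaining = 46.51 − 43.73 = 2.780 mol
mass = 2.780 × 63.01 = 175.2 g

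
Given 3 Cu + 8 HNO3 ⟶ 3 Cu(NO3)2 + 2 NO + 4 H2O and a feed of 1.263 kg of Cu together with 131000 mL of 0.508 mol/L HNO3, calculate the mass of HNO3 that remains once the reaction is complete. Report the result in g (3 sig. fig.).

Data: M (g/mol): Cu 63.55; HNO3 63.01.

n(Cu) = 1.263×1000 / 63.55 = 19.87 mol
n(HNO3) = 0.508 × 131000/1000 = 66.55 mol
n/ν for Cu = 19.87/3 = 6.623
n/ν for HNO3 = 66.55/8 = 8.319
Smallest n/ν is Cu → limiting reagent.
HNO3 consumed = (8/3) × 19.87 = 52.99 mol
HNO3 remaining = 66.55 − 52.99 = 13.56 mol
mass = 13.56 × 63.01 = 854.4 g

854 g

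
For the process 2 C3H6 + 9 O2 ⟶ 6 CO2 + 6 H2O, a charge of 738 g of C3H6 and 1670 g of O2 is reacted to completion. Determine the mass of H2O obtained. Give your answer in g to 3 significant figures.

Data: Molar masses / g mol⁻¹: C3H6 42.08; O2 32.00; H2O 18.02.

n(C3H6) = 738.0 / 42.08 = 17.54 mol
n(O2) = 1670 / 32.00 = 52.19 mol
n/ν for C3H6 = 17.54/2 = 8.770
n/ν for O2 = 52.19/9 = 5.799
Smallest n/ν is O2 → limiting reagent.
n(H2O) = (6/9) × 52.19 = 34.79 mol
mass = 34.79 × 18.02 = 626.9 g

627 g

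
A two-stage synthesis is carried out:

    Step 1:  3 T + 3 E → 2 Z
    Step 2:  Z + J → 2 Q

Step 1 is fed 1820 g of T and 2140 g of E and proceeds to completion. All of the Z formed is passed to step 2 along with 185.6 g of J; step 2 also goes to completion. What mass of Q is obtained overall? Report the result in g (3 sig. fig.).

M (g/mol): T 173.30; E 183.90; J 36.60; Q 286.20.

2900 g

Step 1:
n(T) = 1820 / 173.30 = 10.50 mol
n(E) = 2140 / 183.90 = 11.64 mol
n/ν for T = 10.50/3 = 3.500
n/ν for E = 11.64/3 = 3.880
Smallest n/ν is T → limiting reagent.
n(Z) produced = (2/3) × 10.50 = 7.000 mol
Step 2:
n(Z) available = 7.000 mol
n(J) = 185.6 / 36.60 = 5.071 mol
n/ν for Z = 7.000/1 = 7.000
n/ν for J = 5.071/1 = 5.071
Smallest n/ν is J → limiting reagent.
n(Q) = (2/1) × 5.071 = 10.14 mol
mass = 10.14 × 286.20 = 2902 g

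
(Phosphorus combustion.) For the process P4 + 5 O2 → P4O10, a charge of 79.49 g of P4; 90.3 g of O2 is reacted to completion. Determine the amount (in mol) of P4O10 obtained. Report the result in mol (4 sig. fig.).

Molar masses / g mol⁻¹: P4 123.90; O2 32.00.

0.5644 mol

n(P4) = 79.49 / 123.90 = 0.6416 mol
n(O2) = 90.30 / 32.00 = 2.822 mol
n/ν → P4: 0.6416, O2: 0.5644; O2 is limiting.
n(P4O10) = (1/5) × 2.822 = 0.5644 mol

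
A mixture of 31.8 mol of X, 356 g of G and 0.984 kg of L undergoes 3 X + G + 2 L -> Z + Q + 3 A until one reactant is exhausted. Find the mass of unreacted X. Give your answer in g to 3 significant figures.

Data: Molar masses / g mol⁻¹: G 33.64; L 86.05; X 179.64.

2630 g

n(X) = 31.80 mol
n(G) = 356.0 / 33.64 = 10.58 mol
n(L) = 0.9840×1000 / 86.05 = 11.44 mol
n/ν for X = 31.80/3 = 10.60
n/ν for G = 10.58/1 = 10.58
n/ν for L = 11.44/2 = 5.720
Smallest n/ν is L → limiting reagent.
X consumed = (3/2) × 11.44 = 17.16 mol
X remaining = 31.80 − 17.16 = 14.64 mol
mass = 14.64 × 179.64 = 2630 g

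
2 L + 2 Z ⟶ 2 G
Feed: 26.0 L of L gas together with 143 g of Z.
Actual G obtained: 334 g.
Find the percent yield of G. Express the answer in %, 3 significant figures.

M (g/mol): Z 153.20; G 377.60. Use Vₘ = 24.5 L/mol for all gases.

n(L) = 26.00 / 24.5 = 1.061 mol
n(Z) = 143.0 / 153.20 = 0.9334 mol
n/ν → L: 0.5305, Z: 0.4667; Z is limiting.
theoretical n(G) = (2/2) × 0.9334 = 0.9334 mol → 352.5 g
% yield = 334 / 352.5 × 100 = 94.75 %

94.8 %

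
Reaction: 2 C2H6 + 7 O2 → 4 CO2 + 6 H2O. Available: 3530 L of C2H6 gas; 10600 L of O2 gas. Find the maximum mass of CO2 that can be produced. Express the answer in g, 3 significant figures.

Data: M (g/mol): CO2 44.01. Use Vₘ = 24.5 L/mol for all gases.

10900 g

n(C2H6) = 3530 / 24.5 = 144.1 mol
n(O2) = 10600 / 24.5 = 432.7 mol
n/ν → C2H6: 72.05, O2: 61.81; O2 is limiting.
n(CO2) = (4/7) × 432.7 = 247.3 mol
mass = 247.3 × 44.01 = 10880 g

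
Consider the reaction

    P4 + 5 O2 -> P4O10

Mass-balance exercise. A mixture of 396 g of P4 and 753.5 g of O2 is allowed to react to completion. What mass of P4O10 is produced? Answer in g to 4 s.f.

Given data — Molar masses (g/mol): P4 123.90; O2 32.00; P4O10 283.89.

n(P4) = 396.0 / 123.90 = 3.196 mol
n(O2) = 753.5 / 32.00 = 23.55 mol
n/ν for P4 = 3.196/1 = 3.196
n/ν for O2 = 23.55/5 = 4.710
Smallest n/ν is P4 → limiting reagent.
n(P4O10) = (1/1) × 3.196 = 3.196 mol
mass = 3.196 × 283.89 = 907.3 g

907.3 g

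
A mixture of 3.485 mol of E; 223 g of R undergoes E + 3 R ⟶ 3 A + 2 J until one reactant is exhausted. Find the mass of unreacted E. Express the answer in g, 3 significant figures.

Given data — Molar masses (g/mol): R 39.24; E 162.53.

n(E) = 3.485 mol
n(R) = 223.0 / 39.24 = 5.683 mol
n/ν for E = 3.485/1 = 3.485
n/ν for R = 5.683/3 = 1.894
Smallest n/ν is R → limiting reagent.
E consumed = (1/3) × 5.683 = 1.894 mol
E remaining = 3.485 − 1.894 = 1.591 mol
mass = 1.591 × 162.53 = 258.6 g

259 g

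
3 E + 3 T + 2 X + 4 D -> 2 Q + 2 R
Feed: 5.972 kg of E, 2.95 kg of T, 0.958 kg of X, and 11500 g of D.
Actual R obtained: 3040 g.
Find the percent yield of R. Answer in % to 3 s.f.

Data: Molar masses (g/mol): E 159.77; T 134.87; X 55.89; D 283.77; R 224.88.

92.7 %

n(E) = 5.972×1000 / 159.77 = 37.38 mol
n(T) = 2.950×1000 / 134.87 = 21.87 mol
n(X) = 0.9580×1000 / 55.89 = 17.14 mol
n(D) = 11500 / 283.77 = 40.53 mol
n/ν for E = 37.38/3 = 12.46
n/ν for T = 21.87/3 = 7.290
n/ν for X = 17.14/2 = 8.570
n/ν for D = 40.53/4 = 10.13
Smallest n/ν is T → limiting reagent.
theoretical n(R) = (2/3) × 21.87 = 14.58 mol → 3279 g
% yield = 3040 / 3279 × 100 = 92.71 %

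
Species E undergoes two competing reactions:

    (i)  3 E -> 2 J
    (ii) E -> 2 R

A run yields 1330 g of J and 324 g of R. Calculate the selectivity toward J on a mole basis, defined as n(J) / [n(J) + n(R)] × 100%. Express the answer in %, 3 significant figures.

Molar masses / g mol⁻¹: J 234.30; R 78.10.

57.8 %

n(J) = 1330 / 234.30 = 5.676 mol
n(R) = 324 / 78.10 = 4.149 mol
selectivity = 5.676/(5.676+4.149) × 100 = 57.77 %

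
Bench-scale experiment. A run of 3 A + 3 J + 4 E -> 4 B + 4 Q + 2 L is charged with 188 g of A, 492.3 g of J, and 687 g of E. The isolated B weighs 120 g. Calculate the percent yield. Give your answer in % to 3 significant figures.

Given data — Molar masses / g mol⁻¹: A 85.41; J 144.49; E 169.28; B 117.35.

34.8 %

n(A) = 188.0 / 85.41 = 2.201 mol
n(J) = 492.3 / 144.49 = 3.407 mol
n(E) = 687.0 / 169.28 = 4.058 mol
n/ν → A: 0.7337, J: 1.136, E: 1.015; A is limiting.
theoretical n(B) = (4/3) × 2.201 = 2.935 mol → 344.4 g
% yield = 120 / 344.4 × 100 = 34.84 %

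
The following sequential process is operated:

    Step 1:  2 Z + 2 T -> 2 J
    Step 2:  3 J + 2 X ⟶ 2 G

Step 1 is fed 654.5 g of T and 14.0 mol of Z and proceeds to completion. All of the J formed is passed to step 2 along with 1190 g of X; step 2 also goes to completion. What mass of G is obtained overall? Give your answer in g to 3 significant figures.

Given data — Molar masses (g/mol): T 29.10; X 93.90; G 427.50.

Step 1:
n(T) = 654.5 / 29.10 = 22.49 mol
n(Z) = 14.00 mol
n/ν for T = 22.49/2 = 11.25
n/ν for Z = 14.00/2 = 7.000
Smallest n/ν is Z → limiting reagent.
n(J) produced = (2/2) × 14.00 = 14.00 mol
Step 2:
n(J) available = 14.00 mol
n(X) = 1190 / 93.90 = 12.67 mol
n/ν for J = 14.00/3 = 4.667
n/ν for X = 12.67/2 = 6.335
Smallest n/ν is J → limiting reagent.
n(G) = (2/3) × 14.00 = 9.333 mol
mass = 9.333 × 427.50 = 3990 g

3990 g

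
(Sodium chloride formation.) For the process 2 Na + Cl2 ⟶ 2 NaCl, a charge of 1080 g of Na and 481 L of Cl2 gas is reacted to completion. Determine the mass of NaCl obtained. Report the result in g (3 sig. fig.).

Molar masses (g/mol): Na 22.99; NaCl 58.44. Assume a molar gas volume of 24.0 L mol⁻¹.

2340 g

n(Na) = 1080 / 22.99 = 46.98 mol
n(Cl2) = 481.0 / 24.0 = 20.04 mol
n/ν → Na: 23.49, Cl2: 20.04; Cl2 is limiting.
n(NaCl) = (2/1) × 20.04 = 40.08 mol
mass = 40.08 × 58.44 = 2342 g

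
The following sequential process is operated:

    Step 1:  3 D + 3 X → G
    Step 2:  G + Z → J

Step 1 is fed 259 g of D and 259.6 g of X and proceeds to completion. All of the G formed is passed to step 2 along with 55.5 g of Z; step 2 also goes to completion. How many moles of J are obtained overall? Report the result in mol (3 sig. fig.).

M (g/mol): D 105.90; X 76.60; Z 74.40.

Step 1:
n(D) = 259.0 / 105.90 = 2.446 mol
n(X) = 259.6 / 76.60 = 3.389 mol
n/ν for D = 2.446/3 = 0.8153
n/ν for X = 3.389/3 = 1.130
Smallest n/ν is D → limiting reagent.
n(G) produced = (1/3) × 2.446 = 0.8153 mol
Step 2:
n(G) available = 0.8153 mol
n(Z) = 55.50 / 74.40 = 0.7460 mol
n/ν for G = 0.8153/1 = 0.8153
n/ν for Z = 0.7460/1 = 0.7460
Smallest n/ν is Z → limiting reagent.
n(J) = (1/1) × 0.7460 = 0.7460 mol

0.746 mol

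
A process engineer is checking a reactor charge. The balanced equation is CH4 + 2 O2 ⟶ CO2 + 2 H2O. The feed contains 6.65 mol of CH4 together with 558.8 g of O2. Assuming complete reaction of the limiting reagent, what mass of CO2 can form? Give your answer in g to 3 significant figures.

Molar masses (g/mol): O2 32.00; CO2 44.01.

293 g

n(CH4) = 6.650 mol
n(O2) = 558.8 / 32.00 = 17.46 mol
n/ν for CH4 = 6.650/1 = 6.650
n/ν for O2 = 17.46/2 = 8.730
Smallest n/ν is CH4 → limiting reagent.
n(CO2) = (1/1) × 6.650 = 6.650 mol
mass = 6.650 × 44.01 = 292.7 g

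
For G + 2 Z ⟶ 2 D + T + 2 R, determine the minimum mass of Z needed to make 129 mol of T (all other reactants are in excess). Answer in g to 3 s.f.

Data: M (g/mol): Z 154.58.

39900 g

n(T) = 129.0 mol
n(Z) = (2/1) × 129.0 = 258.0 mol
mass = 258.0 × 154.58 = 39880 g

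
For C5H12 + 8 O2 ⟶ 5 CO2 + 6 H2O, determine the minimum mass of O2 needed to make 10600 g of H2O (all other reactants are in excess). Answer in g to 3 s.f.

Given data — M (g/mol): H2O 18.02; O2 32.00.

n(H2O) = 10600 / 18.02 = 588.2 mol
n(O2) = (8/6) × 588.2 = 784.3 mol
mass = 784.3 × 32.00 = 25100 g

25100 g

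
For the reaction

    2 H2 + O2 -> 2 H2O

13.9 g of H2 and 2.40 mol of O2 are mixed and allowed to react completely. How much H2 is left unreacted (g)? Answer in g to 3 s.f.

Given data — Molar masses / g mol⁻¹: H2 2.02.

4.20 g

n(H2) = 13.90 / 2.02 = 6.881 mol
n(O2) = 2.400 mol
n/ν for H2 = 6.881/2 = 3.441
n/ν for O2 = 2.400/1 = 2.400
Smallest n/ν is O2 → limiting reagent.
H2 consumed = (2/1) × 2.400 = 4.800 mol
H2 remaining = 6.881 − 4.800 = 2.081 mol
mass = 2.081 × 2.02 = 4.204 g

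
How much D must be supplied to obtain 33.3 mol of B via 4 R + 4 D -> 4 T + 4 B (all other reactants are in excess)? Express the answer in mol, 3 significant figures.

33.3 mol

n(B) = 33.30 mol
n(D) = (4/4) × 33.30 = 33.30 mol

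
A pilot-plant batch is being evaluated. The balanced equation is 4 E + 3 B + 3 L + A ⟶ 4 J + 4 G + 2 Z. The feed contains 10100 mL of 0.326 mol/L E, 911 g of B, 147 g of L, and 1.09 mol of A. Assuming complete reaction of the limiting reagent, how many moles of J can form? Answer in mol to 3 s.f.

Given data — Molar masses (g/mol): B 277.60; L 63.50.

3.09 mol

n(E) = 0.326 × 10100/1000 = 3.293 mol
n(B) = 911.0 / 277.60 = 3.282 mol
n(L) = 147.0 / 63.50 = 2.315 mol
n(A) = 1.090 mol
n/ν for E = 3.293/4 = 0.8233
n/ν for B = 3.282/3 = 1.094
n/ν for L = 2.315/3 = 0.7717
n/ν for A = 1.090/1 = 1.090
Smallest n/ν is L → limiting reagent.
n(J) = (4/3) × 2.315 = 3.087 mol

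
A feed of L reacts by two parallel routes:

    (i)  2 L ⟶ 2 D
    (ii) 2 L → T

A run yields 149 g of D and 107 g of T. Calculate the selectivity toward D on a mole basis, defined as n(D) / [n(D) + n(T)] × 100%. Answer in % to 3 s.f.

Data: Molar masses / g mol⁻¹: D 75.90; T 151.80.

73.6 %

n(D) = 149 / 75.90 = 1.963 mol
n(T) = 107 / 151.80 = 0.7049 mol
selectivity = 1.963/(1.963+0.7049) × 100 = 73.58 %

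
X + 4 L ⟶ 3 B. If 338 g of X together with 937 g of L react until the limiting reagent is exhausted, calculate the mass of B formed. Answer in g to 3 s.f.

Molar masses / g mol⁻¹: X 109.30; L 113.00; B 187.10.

1160 g

n(X) = 338.0 / 109.30 = 3.092 mol
n(L) = 937.0 / 113.00 = 8.292 mol
n/ν → X: 3.092, L: 2.073; L is limiting.
n(B) = (3/4) × 8.292 = 6.219 mol
mass = 6.219 × 187.10 = 1164 g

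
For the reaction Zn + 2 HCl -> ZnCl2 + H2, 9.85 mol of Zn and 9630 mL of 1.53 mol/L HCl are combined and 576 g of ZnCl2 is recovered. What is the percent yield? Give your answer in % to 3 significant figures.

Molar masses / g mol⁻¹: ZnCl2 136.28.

n(Zn) = 9.850 mol
n(HCl) = 1.53 × 9630/1000 = 14.73 mol
n/ν → Zn: 9.850, HCl: 7.365; HCl is limiting.
theoretical n(ZnCl2) = (1/2) × 14.73 = 7.365 mol → 1004 g
% yield = 576 / 1004 × 100 = 57.37 %

57.4 %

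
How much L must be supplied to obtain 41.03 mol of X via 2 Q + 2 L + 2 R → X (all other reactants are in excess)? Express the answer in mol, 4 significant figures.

82.06 mol

n(X) = 41.03 mol
n(L) = (2/1) × 41.03 = 82.06 mol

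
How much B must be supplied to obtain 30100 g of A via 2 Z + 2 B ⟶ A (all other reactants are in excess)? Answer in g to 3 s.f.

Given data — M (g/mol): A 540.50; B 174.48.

n(A) = 30100 / 540.50 = 55.69 mol
n(B) = (2/1) × 55.69 = 111.4 mol
mass = 111.4 × 174.48 = 19440 g

19400 g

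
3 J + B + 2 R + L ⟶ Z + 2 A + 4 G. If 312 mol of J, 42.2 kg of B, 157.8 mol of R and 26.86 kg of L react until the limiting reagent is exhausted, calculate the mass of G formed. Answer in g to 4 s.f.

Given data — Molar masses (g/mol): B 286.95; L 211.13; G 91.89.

29000 g

n(J) = 312.0 mol
n(B) = 42.20×1000 / 286.95 = 147.1 mol
n(R) = 157.8 mol
n(L) = 26.86×1000 / 211.13 = 127.2 mol
n/ν for J = 312.0/3 = 104.0
n/ν for B = 147.1/1 = 147.1
n/ν for R = 157.8/2 = 78.90
n/ν for L = 127.2/1 = 127.2
Smallest n/ν is R → limiting reagent.
n(G) = (4/2) × 157.8 = 315.6 mol
mass = 315.6 × 91.89 = 29000 g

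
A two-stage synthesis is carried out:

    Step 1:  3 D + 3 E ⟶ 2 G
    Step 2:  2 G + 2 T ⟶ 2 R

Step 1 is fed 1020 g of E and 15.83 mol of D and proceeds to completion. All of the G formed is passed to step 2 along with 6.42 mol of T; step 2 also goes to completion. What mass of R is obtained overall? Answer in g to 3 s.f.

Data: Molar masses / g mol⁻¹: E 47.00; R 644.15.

Step 1:
n(E) = 1020 / 47.00 = 21.70 mol
n(D) = 15.83 mol
n/ν → E: 7.233, D: 5.277; D is limiting.
n(G) produced = (2/3) × 15.83 = 10.55 mol
Step 2:
n(G) available = 10.55 mol
n(T) = 6.420 mol
n/ν → G: 5.275, T: 3.210; T is limiting.
n(R) = (2/2) × 6.420 = 6.420 mol
mass = 6.420 × 644.15 = 4135 g

4140 g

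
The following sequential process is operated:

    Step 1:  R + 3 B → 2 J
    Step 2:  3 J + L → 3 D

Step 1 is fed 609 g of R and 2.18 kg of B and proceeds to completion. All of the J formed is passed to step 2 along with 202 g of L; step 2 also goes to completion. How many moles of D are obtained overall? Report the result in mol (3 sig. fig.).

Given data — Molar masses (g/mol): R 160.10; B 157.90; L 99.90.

6.07 mol

Step 1:
n(R) = 609.0 / 160.10 = 3.804 mol
n(B) = 2.180×1000 / 157.90 = 13.81 mol
n/ν for R = 3.804/1 = 3.804
n/ν for B = 13.81/3 = 4.603
Smallest n/ν is R → limiting reagent.
n(J) produced = (2/1) × 3.804 = 7.608 mol
Step 2:
n(J) available = 7.608 mol
n(L) = 202.0 / 99.90 = 2.022 mol
n/ν for J = 7.608/3 = 2.536
n/ν for L = 2.022/1 = 2.022
Smallest n/ν is L → limiting reagent.
n(D) = (3/1) × 2.022 = 6.066 mol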